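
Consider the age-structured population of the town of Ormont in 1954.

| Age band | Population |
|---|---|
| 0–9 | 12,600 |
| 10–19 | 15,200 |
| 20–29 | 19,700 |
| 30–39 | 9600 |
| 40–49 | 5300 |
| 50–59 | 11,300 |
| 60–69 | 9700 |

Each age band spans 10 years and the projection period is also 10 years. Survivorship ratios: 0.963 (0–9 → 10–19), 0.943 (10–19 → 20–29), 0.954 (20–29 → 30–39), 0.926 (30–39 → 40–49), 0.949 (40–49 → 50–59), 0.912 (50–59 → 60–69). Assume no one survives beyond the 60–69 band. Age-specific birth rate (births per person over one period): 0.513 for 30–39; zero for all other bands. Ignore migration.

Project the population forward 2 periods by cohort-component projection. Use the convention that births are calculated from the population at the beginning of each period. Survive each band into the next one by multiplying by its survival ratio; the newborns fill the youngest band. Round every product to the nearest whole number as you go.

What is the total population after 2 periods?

Let band 1 be 0–9 through band 7 = 60–69.
After projecting period 1:
Births: 9600 × 0.513 = 4925
Band 2: 12600 × 0.963 = 12134
Band 3: 15200 × 0.943 = 14334
Band 4: 19700 × 0.954 = 18794
Band 5: 9600 × 0.926 = 8890
Band 6: 5300 × 0.949 = 5030
Band 7: 11300 × 0.912 = 10306
End of period: [4925, 12134, 14334, 18794, 8890, 5030, 10306]
After projecting period 2:
Births: 18794 × 0.513 = 9641
Band 2: 4925 × 0.963 = 4743
Band 3: 12134 × 0.943 = 11442
Band 4: 14334 × 0.954 = 13675
Band 5: 18794 × 0.926 = 17403
Band 6: 8890 × 0.949 = 8437
Band 7: 5030 × 0.912 = 4587
End of period: [9641, 4743, 11442, 13675, 17403, 8437, 4587]
Total after period 2: 9641 + 4743 + 11442 + 13675 + 17403 + 8437 + 4587 = 69928

69928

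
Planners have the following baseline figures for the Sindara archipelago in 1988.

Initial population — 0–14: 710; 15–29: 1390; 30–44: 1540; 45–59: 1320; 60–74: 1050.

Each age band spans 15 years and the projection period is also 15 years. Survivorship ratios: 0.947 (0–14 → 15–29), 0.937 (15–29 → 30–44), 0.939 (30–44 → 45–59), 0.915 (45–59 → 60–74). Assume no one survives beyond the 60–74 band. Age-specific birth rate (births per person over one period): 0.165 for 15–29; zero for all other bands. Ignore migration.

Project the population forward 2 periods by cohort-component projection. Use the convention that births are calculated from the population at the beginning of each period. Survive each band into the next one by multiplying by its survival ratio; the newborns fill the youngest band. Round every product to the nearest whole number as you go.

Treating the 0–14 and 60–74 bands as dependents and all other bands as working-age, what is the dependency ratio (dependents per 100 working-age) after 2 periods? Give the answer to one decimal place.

(Bands numbered youngest = 1 to oldest = 5.)
— Period 1 —
Births: 1390 * 0.165 = 229
Band 2: 710 * 0.947 = 672
Band 3: 1390 * 0.937 = 1302
Band 4: 1540 * 0.939 = 1446
Band 5: 1320 * 0.915 = 1208
Population now: 0–14=229, 15–29=672, 30–44=1302, 45–59=1446, 60–74=1208
— Period 2 —
Births: 672 * 0.165 = 111
Band 2: 229 * 0.947 = 217
Band 3: 672 * 0.937 = 630
Band 4: 1302 * 0.939 = 1223
Band 5: 1446 * 0.915 = 1323
Population now: 0–14=111, 15–29=217, 30–44=630, 45–59=1223, 60–74=1323
Dependents (band 0–14 + band 60–74) = 111 + 1323 = 1434; working-age = 2070; ratio = 1434/2070 × 100 = 69.3

69.3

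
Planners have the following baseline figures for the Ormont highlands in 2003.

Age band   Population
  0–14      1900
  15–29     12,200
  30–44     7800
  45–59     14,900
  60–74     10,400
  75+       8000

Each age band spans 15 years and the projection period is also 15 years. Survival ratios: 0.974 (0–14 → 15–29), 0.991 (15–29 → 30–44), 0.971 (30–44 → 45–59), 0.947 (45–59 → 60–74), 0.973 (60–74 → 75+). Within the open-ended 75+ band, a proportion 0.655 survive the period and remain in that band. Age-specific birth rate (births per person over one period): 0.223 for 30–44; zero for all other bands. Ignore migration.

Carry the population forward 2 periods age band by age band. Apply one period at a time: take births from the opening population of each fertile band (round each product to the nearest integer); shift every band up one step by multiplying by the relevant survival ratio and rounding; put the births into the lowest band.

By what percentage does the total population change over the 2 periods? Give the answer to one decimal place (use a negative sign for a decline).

Let band 1 be 0–14 through band 6 = 75+.
Period 1:
Births: 7800 * 0.223 = 1739
Band 2: 1900 * 0.974 = 1851
Band 3: 12200 * 0.991 = 12090
Band 4: 7800 * 0.971 = 7574
Band 5: 14900 * 0.947 = 14110
Band 6: 10400 * 0.973 + 8000 * 0.655 = 10119 + 5240 = 15359
Population now: 0–14=1739, 15–29=1851, 30–44=12090, 45–59=7574, 60–74=14110, 75+=15359
Period 2:
Births: 12090 * 0.223 = 2696
Band 2: 1739 * 0.974 = 1694
Band 3: 1851 * 0.991 = 1834
Band 4: 12090 * 0.971 = 11739
Band 5: 7574 * 0.947 = 7173
Band 6: 14110 * 0.973 + 15359 * 0.655 = 13729 + 10060 = 23789
Population now: 0–14=2696, 15–29=1694, 30–44=1834, 45–59=11739, 60–74=7173, 75+=23789
Total: 55200 → 48925; change = -6275; percentage change = -11.4%

-11.4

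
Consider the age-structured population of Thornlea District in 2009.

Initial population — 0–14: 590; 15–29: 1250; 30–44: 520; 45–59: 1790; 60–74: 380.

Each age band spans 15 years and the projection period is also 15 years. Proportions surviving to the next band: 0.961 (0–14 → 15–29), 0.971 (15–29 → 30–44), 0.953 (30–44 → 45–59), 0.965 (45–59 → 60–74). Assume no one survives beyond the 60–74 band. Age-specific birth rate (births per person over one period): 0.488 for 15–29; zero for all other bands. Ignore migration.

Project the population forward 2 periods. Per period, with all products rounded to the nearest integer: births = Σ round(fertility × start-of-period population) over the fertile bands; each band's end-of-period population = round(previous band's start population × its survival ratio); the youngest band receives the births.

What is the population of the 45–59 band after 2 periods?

(Bands numbered youngest = 1 to oldest = 5.)
[period 1]
Births: 1250 × 0.488 = 610
Band 2: 590 × 0.961 = 567
Band 3: 1250 × 0.971 = 1214
Band 4: 520 × 0.953 = 496
Band 5: 1790 × 0.965 = 1727
→ [610, 567, 1214, 496, 1727]
[period 2]
Births: 567 × 0.488 = 277
Band 2: 610 × 0.961 = 586
Band 3: 567 × 0.971 = 551
Band 4: 1214 × 0.953 = 1157
Band 5: 496 × 0.965 = 479
→ [277, 586, 551, 1157, 479]

1157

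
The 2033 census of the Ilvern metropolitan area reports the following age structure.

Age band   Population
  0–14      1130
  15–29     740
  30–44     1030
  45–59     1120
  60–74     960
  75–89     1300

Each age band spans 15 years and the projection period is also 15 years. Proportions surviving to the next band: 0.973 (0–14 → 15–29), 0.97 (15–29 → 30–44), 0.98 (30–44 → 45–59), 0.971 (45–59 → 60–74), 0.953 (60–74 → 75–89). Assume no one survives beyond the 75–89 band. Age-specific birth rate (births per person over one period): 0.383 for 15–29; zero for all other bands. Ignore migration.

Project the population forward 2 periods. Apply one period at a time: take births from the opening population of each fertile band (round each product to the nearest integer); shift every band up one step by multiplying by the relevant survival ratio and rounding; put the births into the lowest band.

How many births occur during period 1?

283

Call the groups 1 to 6, youngest first.
Period 1.
Births: 740 × 0.383 = 283
Group 2: 1130 × 0.973 = 1099
Group 3: 740 × 0.97 = 718
Group 4: 1030 × 0.98 = 1009
Group 5: 1120 × 0.971 = 1088
Group 6: 960 × 0.953 = 915
Giving 283 / 1099 / 718 / 1009 / 1088 / 915.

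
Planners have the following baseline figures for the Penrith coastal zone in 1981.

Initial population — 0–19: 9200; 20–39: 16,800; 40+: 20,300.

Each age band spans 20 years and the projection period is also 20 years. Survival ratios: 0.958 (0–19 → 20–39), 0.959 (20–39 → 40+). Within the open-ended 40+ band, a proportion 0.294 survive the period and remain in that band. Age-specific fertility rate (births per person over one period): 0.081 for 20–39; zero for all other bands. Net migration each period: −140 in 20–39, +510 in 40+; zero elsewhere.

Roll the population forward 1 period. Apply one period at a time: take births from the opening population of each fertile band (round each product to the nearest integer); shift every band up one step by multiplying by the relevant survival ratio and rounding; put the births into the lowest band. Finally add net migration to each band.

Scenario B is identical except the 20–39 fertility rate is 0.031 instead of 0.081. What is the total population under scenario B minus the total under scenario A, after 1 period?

-840

Period 1:
Births: 16800 × 0.081 = 1361
20–39: 9200 × 0.958 = 8814
40+: 16800 × 0.959 + 20300 × 0.294 = 16111 + 5968 = 22079
Net migration: 20–39 − 140 → 8674; 40+ + 510 → 22589
→ [1361, 8674, 22589]
Scenario A total after 1 period: 32624
Scenario B projection —
Period 1:
Births: 16800 × 0.031 = 521
20–39: 9200 × 0.958 = 8814
40+: 16800 × 0.959 + 20300 × 0.294 = 16111 + 5968 = 22079
Net migration: 20–39 − 140 → 8674; 40+ + 510 → 22589
→ [521, 8674, 22589]
Scenario B total after 1 period: 31784
Difference B − A = 31784 − 32624 = -840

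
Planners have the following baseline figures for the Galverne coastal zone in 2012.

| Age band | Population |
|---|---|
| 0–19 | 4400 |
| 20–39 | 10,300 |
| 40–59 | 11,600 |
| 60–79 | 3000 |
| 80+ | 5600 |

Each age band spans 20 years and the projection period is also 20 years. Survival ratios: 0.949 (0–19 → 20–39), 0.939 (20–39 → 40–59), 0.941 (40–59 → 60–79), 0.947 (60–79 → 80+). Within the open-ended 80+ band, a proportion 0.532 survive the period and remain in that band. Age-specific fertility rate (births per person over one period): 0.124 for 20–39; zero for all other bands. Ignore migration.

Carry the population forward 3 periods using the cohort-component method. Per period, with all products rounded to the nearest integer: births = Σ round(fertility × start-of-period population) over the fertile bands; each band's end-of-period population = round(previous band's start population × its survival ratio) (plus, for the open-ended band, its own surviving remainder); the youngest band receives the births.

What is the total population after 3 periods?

21235

Call the bands 1 to 5, youngest first.
[period 1]
Births: 10300 × 0.124 = 1277
Band 2: 4400 × 0.949 = 4176
Band 3: 10300 × 0.939 = 9672
Band 4: 11600 × 0.941 = 10916
Band 5: 3000 × 0.947 + 5600 × 0.532 = 2841 + 2979 = 5820
Giving 1277 / 4176 / 9672 / 10916 / 5820.
[period 2]
Births: 4176 × 0.124 = 518
Band 2: 1277 × 0.949 = 1212
Band 3: 4176 × 0.939 = 3921
Band 4: 9672 × 0.941 = 9101
Band 5: 10916 × 0.947 + 5820 × 0.532 = 10337 + 3096 = 13433
Giving 518 / 1212 / 3921 / 9101 / 13433.
[period 3]
Births: 1212 × 0.124 = 150
Band 2: 518 × 0.949 = 492
Band 3: 1212 × 0.939 = 1138
Band 4: 3921 × 0.941 = 3690
Band 5: 9101 × 0.947 + 13433 × 0.532 = 8619 + 7146 = 15765
Giving 150 / 492 / 1138 / 3690 / 15765.
Total after period 3: 150 + 492 + 1138 + 3690 + 15765 = 21235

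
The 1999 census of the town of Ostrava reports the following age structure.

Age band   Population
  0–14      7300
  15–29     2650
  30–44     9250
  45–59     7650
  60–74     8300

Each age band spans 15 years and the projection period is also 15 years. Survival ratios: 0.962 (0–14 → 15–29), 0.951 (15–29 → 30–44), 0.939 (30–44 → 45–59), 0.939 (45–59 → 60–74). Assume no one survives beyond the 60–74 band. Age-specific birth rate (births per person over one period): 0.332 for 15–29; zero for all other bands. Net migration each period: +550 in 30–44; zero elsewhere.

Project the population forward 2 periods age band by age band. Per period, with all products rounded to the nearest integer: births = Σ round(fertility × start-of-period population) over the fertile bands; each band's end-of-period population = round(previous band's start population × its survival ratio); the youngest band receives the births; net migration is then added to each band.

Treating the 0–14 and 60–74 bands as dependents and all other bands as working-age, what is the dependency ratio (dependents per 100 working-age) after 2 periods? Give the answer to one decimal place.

95.7

Numbering the bands 1..5 from youngest to oldest:
— Period 1 —
Births: 2650 × 0.332 = 880
Band 2: 7300 × 0.962 = 7023
Band 3: 2650 × 0.951 = 2520
Band 4: 9250 × 0.939 = 8686
Band 5: 7650 × 0.939 = 7183
Net migration: Band 3 + 550 → 3070
Giving 880 / 7023 / 3070 / 8686 / 7183.
— Period 2 —
Births: 7023 × 0.332 = 2332
Band 2: 880 × 0.962 = 847
Band 3: 7023 × 0.951 = 6679
Band 4: 3070 × 0.939 = 2883
Band 5: 8686 × 0.939 = 8156
Net migration: Band 3 + 550 → 7229
Giving 2332 / 847 / 7229 / 2883 / 8156.
Dependents (band 0–14 + band 60–74) = 2332 + 8156 = 10488; working-age = 10959; ratio = 10488/10959 × 100 = 95.7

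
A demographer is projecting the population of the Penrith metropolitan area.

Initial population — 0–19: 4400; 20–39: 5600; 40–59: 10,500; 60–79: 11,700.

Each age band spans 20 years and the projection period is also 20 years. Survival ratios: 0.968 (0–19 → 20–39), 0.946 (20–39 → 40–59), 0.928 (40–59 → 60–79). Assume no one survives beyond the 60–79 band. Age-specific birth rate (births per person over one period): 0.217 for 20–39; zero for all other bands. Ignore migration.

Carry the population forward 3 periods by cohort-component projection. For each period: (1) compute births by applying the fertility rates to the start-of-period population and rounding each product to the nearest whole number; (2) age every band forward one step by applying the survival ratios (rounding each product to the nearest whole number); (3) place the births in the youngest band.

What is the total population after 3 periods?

6000

Call the groups 1 to 4, youngest first.
After projecting period 1:
Births: 5600 * 0.217 = 1215
Group 2: 4400 * 0.968 = 4259
Group 3: 5600 * 0.946 = 5298
Group 4: 10500 * 0.928 = 9744
Population now: 0–19=1215, 20–39=4259, 40–59=5298, 60–79=9744
After projecting period 2:
Births: 4259 * 0.217 = 924
Group 2: 1215 * 0.968 = 1176
Group 3: 4259 * 0.946 = 4029
Group 4: 5298 * 0.928 = 4917
Population now: 0–19=924, 20–39=1176, 40–59=4029, 60–79=4917
After projecting period 3:
Births: 1176 * 0.217 = 255
Group 2: 924 * 0.968 = 894
Group 3: 1176 * 0.946 = 1112
Group 4: 4029 * 0.928 = 3739
Population now: 0–19=255, 20–39=894, 40–59=1112, 60–79=3739
Total after period 3: 255 + 894 + 1112 + 3739 = 6000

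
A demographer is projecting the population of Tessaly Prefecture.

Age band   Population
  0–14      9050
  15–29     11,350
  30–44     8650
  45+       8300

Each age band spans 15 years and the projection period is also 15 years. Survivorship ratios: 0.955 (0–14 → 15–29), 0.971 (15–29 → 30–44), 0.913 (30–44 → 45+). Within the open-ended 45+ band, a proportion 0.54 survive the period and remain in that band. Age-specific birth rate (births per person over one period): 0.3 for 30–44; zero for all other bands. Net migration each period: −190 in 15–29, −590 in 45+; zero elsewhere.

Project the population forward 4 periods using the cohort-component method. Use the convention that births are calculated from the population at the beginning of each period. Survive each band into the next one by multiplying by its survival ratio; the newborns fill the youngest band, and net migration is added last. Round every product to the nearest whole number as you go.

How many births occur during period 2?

3306

— Period 1 —
Births: 8650 * 0.3 = 2595
15–29: 9050 * 0.955 = 8643
30–44: 11350 * 0.971 = 11021
45+: 8650 * 0.913 + 8300 * 0.54 = 7897 + 4482 = 12379
Net migration: 15–29 − 190 → 8453; 45+ − 590 → 11789
Population now: 0–14=2595, 15–29=8453, 30–44=11021, 45+=11789
— Period 2 —
Births: 11021 * 0.3 = 3306
15–29: 2595 * 0.955 = 2478
30–44: 8453 * 0.971 = 8208
45+: 11021 * 0.913 + 11789 * 0.54 = 10062 + 6366 = 16428
Net migration: 15–29 − 190 → 2288; 45+ − 590 → 15838
Population now: 0–14=3306, 15–29=2288, 30–44=8208, 45+=15838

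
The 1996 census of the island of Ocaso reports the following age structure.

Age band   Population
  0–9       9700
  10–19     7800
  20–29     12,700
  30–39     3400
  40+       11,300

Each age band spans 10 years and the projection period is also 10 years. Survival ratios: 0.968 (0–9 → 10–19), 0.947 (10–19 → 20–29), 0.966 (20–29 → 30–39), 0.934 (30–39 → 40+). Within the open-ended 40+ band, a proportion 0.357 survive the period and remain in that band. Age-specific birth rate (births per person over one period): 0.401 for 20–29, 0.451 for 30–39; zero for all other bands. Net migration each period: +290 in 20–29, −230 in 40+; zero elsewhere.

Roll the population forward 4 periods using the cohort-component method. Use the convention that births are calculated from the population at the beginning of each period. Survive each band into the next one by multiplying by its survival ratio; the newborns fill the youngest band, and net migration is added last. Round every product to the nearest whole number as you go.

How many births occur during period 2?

Period 1.
Births: 12700 × 0.401 = 5093  |  3400 × 0.451 = 1533 ⇒ total 6626
10–19: 9700 × 0.968 = 9390
20–29: 7800 × 0.947 = 7387
30–39: 12700 × 0.966 = 12268
40+: 3400 × 0.934 + 11300 × 0.357 = 3176 + 4034 = 7210
Net migration: 20–29 + 290 → 7677; 40+ − 230 → 6980
Population now: 0–9=6626, 10–19=9390, 20–29=7677, 30–39=12268, 40+=6980
Period 2.
Births: 7677 × 0.401 = 3078  |  12268 × 0.451 = 5533 ⇒ total 8611
10–19: 6626 × 0.968 = 6414
20–29: 9390 × 0.947 = 8892
30–39: 7677 × 0.966 = 7416
40+: 12268 × 0.934 + 6980 × 0.357 = 11458 + 2492 = 13950
Net migration: 20–29 + 290 → 9182; 40+ − 230 → 13720
Population now: 0–9=8611, 10–19=6414, 20–29=9182, 30–39=7416, 40+=13720

8611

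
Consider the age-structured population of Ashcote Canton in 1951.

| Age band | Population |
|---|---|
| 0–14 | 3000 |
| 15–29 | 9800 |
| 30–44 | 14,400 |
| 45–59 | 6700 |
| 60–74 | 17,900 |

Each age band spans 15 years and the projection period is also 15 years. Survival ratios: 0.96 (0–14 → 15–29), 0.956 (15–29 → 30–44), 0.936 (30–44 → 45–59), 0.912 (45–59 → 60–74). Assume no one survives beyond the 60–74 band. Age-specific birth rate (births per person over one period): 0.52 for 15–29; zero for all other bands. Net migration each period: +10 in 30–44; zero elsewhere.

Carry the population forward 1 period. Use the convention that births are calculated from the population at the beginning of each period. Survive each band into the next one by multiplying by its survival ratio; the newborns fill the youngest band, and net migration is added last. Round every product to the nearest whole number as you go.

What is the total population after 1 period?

36943

After projecting period 1:
Births: 9800 × 0.52 = 5096
15–29: 3000 × 0.96 = 2880
30–44: 9800 × 0.956 = 9369
45–59: 14400 × 0.936 = 13478
60–74: 6700 × 0.912 = 6110
Net migration: 30–44 + 10 → 9379
End of period: [5096, 2880, 9379, 13478, 6110]
Total after period 1: 5096 + 2880 + 9379 + 13478 + 6110 = 36943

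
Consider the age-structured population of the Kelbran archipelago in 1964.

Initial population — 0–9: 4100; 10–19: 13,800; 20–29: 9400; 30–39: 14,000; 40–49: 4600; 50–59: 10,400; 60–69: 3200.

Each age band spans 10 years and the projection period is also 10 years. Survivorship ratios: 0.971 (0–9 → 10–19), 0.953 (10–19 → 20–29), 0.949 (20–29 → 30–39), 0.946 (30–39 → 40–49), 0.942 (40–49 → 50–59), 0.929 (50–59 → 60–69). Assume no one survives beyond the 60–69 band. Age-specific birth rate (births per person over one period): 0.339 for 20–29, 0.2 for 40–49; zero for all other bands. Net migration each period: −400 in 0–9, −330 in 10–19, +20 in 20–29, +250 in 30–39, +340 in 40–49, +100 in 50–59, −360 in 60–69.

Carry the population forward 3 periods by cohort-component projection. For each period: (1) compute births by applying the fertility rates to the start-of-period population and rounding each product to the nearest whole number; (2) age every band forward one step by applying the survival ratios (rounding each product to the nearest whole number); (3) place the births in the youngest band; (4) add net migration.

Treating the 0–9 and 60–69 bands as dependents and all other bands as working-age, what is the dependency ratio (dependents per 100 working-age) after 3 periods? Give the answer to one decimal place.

41.8

Let group 1 be 0–9 through group 7 = 60–69.
Period 1.
Births: 9400 × 0.339 = 3187 ; 4600 × 0.2 = 920 → 4107
Group 2: 4100 × 0.971 = 3981
Group 3: 13800 × 0.953 = 13151
Group 4: 9400 × 0.949 = 8921
Group 5: 14000 × 0.946 = 13244
Group 6: 4600 × 0.942 = 4333
Group 7: 10400 × 0.929 = 9662
Net migration: Group 1 − 400 → 3707; Group 2 − 330 → 3651; Group 3 + 20 → 13171; Group 4 + 250 → 9171; Group 5 + 340 → 13584; Group 6 + 100 → 4433; Group 7 − 360 → 9302
End of period: [3707, 3651, 13171, 9171, 13584, 4433, 9302]
Period 2.
Births: 13171 × 0.339 = 4465 ; 13584 × 0.2 = 2717 → 7182
Group 2: 3707 × 0.971 = 3599
Group 3: 3651 × 0.953 = 3479
Group 4: 13171 × 0.949 = 12499
Group 5: 9171 × 0.946 = 8676
Group 6: 13584 × 0.942 = 12796
Group 7: 4433 × 0.929 = 4118
Net migration: Group 1 − 400 → 6782; Group 2 − 330 → 3269; Group 3 + 20 → 3499; Group 4 + 250 → 12749; Group 5 + 340 → 9016; Group 6 + 100 → 12896; Group 7 − 360 → 3758
End of period: [6782, 3269, 3499, 12749, 9016, 12896, 3758]
Period 3.
Births: 3499 × 0.339 = 1186 ; 9016 × 0.2 = 1803 → 2989
Group 2: 6782 × 0.971 = 6585
Group 3: 3269 × 0.953 = 3115
Group 4: 3499 × 0.949 = 3321
Group 5: 12749 × 0.946 = 12061
Group 6: 9016 × 0.942 = 8493
Group 7: 12896 × 0.929 = 11980
Net migration: Group 1 − 400 → 2589; Group 2 − 330 → 6255; Group 3 + 20 → 3135; Group 4 + 250 → 3571; Group 5 + 340 → 12401; Group 6 + 100 → 8593; Group 7 − 360 → 11620
End of period: [2589, 6255, 3135, 3571, 12401, 8593, 11620]
Dependents (band 0–9 + band 60–69) = 2589 + 11620 = 14209; working-age = 33955; ratio = 14209/33955 × 100 = 41.8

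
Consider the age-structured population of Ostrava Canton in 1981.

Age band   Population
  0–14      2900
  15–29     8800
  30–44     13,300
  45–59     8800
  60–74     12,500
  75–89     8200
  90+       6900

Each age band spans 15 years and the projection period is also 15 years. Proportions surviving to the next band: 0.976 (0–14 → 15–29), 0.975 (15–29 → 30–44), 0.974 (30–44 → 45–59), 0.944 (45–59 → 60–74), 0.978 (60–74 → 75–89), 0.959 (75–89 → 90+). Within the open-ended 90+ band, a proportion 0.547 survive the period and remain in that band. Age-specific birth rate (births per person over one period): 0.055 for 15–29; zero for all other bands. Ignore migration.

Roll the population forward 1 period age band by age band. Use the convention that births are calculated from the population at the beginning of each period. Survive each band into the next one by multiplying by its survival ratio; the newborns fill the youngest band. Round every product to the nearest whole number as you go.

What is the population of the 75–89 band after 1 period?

12225

Let band 1 be 0–14 through band 7 = 90+.
After projecting period 1:
Births: 8800 * 0.055 = 484
Band 2: 2900 * 0.976 = 2830
Band 3: 8800 * 0.975 = 8580
Band 4: 13300 * 0.974 = 12954
Band 5: 8800 * 0.944 = 8307
Band 6: 12500 * 0.978 = 12225
Band 7: 8200 * 0.959 + 6900 * 0.547 = 7864 + 3774 = 11638
Giving 484 / 2830 / 8580 / 12954 / 8307 / 12225 / 11638.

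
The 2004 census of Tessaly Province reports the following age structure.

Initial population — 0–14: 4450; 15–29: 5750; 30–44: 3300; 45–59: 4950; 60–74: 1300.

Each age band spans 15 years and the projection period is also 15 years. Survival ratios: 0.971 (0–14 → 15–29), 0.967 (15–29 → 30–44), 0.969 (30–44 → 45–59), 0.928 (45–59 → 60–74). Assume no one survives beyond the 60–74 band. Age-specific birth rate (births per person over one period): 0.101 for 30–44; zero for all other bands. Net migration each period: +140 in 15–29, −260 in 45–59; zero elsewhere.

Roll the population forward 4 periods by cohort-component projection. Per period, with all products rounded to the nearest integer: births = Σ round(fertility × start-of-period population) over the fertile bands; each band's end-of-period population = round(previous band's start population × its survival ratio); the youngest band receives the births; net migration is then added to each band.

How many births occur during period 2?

562

After projecting period 1:
Births: 3300 * 0.101 = 333
15–29: 4450 * 0.971 = 4321
30–44: 5750 * 0.967 = 5560
45–59: 3300 * 0.969 = 3198
60–74: 4950 * 0.928 = 4594
Net migration: 15–29 + 140 → 4461; 45–59 − 260 → 2938
Giving 333 / 4461 / 5560 / 2938 / 4594.
After projecting period 2:
Births: 5560 * 0.101 = 562
15–29: 333 * 0.971 = 323
30–44: 4461 * 0.967 = 4314
45–59: 5560 * 0.969 = 5388
60–74: 2938 * 0.928 = 2726
Net migration: 15–29 + 140 → 463; 45–59 − 260 → 5128
Giving 562 / 463 / 4314 / 5128 / 2726.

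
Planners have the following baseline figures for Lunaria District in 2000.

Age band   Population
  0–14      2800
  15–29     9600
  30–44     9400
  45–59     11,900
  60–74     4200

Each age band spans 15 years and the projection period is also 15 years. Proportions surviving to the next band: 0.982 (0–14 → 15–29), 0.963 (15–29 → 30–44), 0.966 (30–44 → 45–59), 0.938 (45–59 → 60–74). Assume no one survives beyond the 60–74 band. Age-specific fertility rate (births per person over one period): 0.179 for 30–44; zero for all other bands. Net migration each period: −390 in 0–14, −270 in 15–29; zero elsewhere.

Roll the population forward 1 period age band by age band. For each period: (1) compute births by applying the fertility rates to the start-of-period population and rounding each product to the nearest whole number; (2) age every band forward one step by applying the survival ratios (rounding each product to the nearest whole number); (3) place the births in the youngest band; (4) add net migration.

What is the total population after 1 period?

— Period 1 —
Births: 9400 × 0.179 = 1683
15–29: 2800 × 0.982 = 2750
30–44: 9600 × 0.963 = 9245
45–59: 9400 × 0.966 = 9080
60–74: 11900 × 0.938 = 11162
Net migration: 0–14 − 390 → 1293; 15–29 − 270 → 2480
End of period: [1293, 2480, 9245, 9080, 11162]
Total after period 1: 1293 + 2480 + 9245 + 9080 + 11162 = 33260

33260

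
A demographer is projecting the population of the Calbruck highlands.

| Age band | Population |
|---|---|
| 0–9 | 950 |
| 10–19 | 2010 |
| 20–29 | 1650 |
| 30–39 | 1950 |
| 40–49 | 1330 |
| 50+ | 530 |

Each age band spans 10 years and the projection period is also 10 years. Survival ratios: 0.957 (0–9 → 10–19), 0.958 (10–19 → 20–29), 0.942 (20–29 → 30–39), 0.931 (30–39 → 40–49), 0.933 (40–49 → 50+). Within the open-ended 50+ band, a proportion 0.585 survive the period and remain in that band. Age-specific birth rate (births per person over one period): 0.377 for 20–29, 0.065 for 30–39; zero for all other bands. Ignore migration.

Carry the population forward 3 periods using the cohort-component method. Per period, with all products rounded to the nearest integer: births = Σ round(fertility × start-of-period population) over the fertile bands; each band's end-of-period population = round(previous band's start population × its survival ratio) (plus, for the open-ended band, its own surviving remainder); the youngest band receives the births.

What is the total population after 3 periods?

7304

Let group 1 be 0–9 through group 6 = 50+.
— Period 1 —
Births: 1650 * 0.377 = 622 ; 1950 * 0.065 = 127 → total 749
Group 2: 950 * 0.957 = 909
Group 3: 2010 * 0.958 = 1926
Group 4: 1650 * 0.942 = 1554
Group 5: 1950 * 0.931 = 1815
Group 6: 1330 * 0.933 + 530 * 0.585 = 1241 + 310 = 1551
Population now: 0–9=749, 10–19=909, 20–29=1926, 30–39=1554, 40–49=1815, 50+=1551
— Period 2 —
Births: 1926 * 0.377 = 726 ; 1554 * 0.065 = 101 → total 827
Group 2: 749 * 0.957 = 717
Group 3: 909 * 0.958 = 871
Group 4: 1926 * 0.942 = 1814
Group 5: 1554 * 0.931 = 1447
Group 6: 1815 * 0.933 + 1551 * 0.585 = 1693 + 907 = 2600
Population now: 0–9=827, 10–19=717, 20–29=871, 30–39=1814, 40–49=1447, 50+=2600
— Period 3 —
Births: 871 * 0.377 = 328 ; 1814 * 0.065 = 118 → total 446
Group 2: 827 * 0.957 = 791
Group 3: 717 * 0.958 = 687
Group 4: 871 * 0.942 = 820
Group 5: 1814 * 0.931 = 1689
Group 6: 1447 * 0.933 + 2600 * 0.585 = 1350 + 1521 = 2871
Population now: 0–9=446, 10–19=791, 20–29=687, 30–39=820, 40–49=1689, 50+=2871
Total after period 3: 446 + 791 + 687 + 820 + 1689 + 2871 = 7304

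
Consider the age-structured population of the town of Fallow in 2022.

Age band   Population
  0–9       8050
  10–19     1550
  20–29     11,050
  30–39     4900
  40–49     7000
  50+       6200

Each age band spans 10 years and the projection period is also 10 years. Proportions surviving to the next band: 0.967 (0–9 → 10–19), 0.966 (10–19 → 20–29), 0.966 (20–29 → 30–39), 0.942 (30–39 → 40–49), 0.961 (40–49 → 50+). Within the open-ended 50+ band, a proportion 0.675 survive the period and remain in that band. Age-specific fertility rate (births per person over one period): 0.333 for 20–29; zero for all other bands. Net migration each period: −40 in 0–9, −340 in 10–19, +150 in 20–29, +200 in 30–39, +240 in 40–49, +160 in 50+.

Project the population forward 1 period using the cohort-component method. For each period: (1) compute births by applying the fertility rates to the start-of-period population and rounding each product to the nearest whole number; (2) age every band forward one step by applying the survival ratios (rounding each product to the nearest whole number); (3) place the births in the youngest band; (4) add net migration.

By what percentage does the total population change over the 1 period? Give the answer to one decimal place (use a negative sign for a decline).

Call the groups 1 to 6, youngest first.
Period 1.
Births: 11050 * 0.333 = 3680
Group 2: 8050 * 0.967 = 7784
Group 3: 1550 * 0.966 = 1497
Group 4: 11050 * 0.966 = 10674
Group 5: 4900 * 0.942 = 4616
Group 6: 7000 * 0.961 + 6200 * 0.675 = 6727 + 4185 = 10912
Net migration: Group 1 − 40 → 3640; Group 2 − 340 → 7444; Group 3 + 150 → 1647; Group 4 + 200 → 10874; Group 5 + 240 → 4856; Group 6 + 160 → 11072
End of period: [3640, 7444, 1647, 10874, 4856, 11072]
Total: 38750 → 39533; change = 783; percentage change = 2.0%

2.0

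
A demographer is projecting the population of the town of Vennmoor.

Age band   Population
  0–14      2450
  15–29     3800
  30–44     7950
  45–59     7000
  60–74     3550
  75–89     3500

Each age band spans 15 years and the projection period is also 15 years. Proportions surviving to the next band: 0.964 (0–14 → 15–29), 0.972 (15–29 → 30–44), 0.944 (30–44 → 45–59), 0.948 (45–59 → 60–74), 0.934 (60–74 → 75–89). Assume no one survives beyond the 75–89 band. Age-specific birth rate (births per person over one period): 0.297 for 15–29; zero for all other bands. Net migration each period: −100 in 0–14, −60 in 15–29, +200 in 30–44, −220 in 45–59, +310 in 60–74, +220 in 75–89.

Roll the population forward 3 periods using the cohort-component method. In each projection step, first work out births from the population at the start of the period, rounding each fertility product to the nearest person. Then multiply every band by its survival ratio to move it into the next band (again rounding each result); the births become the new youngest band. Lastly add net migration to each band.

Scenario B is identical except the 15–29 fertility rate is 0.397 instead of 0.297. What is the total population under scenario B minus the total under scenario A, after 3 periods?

Numbering the bands 1..6 from youngest to oldest:
[period 1]
Births: 3800 × 0.297 = 1129
Band 2: 2450 × 0.964 = 2362
Band 3: 3800 × 0.972 = 3694
Band 4: 7950 × 0.944 = 7505
Band 5: 7000 × 0.948 = 6636
Band 6: 3550 × 0.934 = 3316
Net migration: Band 1 − 100 → 1029; Band 2 − 60 → 2302; Band 3 + 200 → 3894; Band 4 − 220 → 7285; Band 5 + 310 → 6946; Band 6 + 220 → 3536
Population now: 0–14=1029, 15–29=2302, 30–44=3894, 45–59=7285, 60–74=6946, 75–89=3536
[period 2]
Births: 2302 × 0.297 = 684
Band 2: 1029 × 0.964 = 992
Band 3: 2302 × 0.972 = 2238
Band 4: 3894 × 0.944 = 3676
Band 5: 7285 × 0.948 = 6906
Band 6: 6946 × 0.934 = 6488
Net migration: Band 1 − 100 → 584; Band 2 − 60 → 932; Band 3 + 200 → 2438; Band 4 − 220 → 3456; Band 5 + 310 → 7216; Band 6 + 220 → 6708
Population now: 0–14=584, 15–29=932, 30–44=2438, 45–59=3456, 60–74=7216, 75–89=6708
[period 3]
Births: 932 × 0.297 = 277
Band 2: 584 × 0.964 = 563
Band 3: 932 × 0.972 = 906
Band 4: 2438 × 0.944 = 2301
Band 5: 3456 × 0.948 = 3276
Band 6: 7216 × 0.934 = 6740
Net migration: Band 1 − 100 → 177; Band 2 − 60 → 503; Band 3 + 200 → 1106; Band 4 − 220 → 2081; Band 5 + 310 → 3586; Band 6 + 220 → 6960
Population now: 0–14=177, 15–29=503, 30–44=1106, 45–59=2081, 60–74=3586, 75–89=6960
Scenario A total after 3 periods: 14413
Scenario B projection —
[period 1]
Births: 3800 × 0.397 = 1509
Band 2: 2450 × 0.964 = 2362
Band 3: 3800 × 0.972 = 3694
Band 4: 7950 × 0.944 = 7505
Band 5: 7000 × 0.948 = 6636
Band 6: 3550 × 0.934 = 3316
Net migration: Band 1 − 100 → 1409; Band 2 − 60 → 2302; Band 3 + 200 → 3894; Band 4 − 220 → 7285; Band 5 + 310 → 6946; Band 6 + 220 → 3536
Population now: 0–14=1409, 15–29=2302, 30–44=3894, 45–59=7285, 60–74=6946, 75–89=3536
[period 2]
Births: 2302 × 0.397 = 914
Band 2: 1409 × 0.964 = 1358
Band 3: 2302 × 0.972 = 2238
Band 4: 3894 × 0.944 = 3676
Band 5: 7285 × 0.948 = 6906
Band 6: 6946 × 0.934 = 6488
Net migration: Band 1 − 100 → 814; Band 2 − 60 → 1298; Band 3 + 200 → 2438; Band 4 − 220 → 3456; Band 5 + 310 → 7216; Band 6 + 220 → 6708
Population now: 0–14=814, 15–29=1298, 30–44=2438, 45–59=3456, 60–74=7216, 75–89=6708
[period 3]
Births: 1298 × 0.397 = 515
Band 2: 814 × 0.964 = 785
Band 3: 1298 × 0.972 = 1262
Band 4: 2438 × 0.944 = 2301
Band 5: 3456 × 0.948 = 3276
Band 6: 7216 × 0.934 = 6740
Net migration: Band 1 − 100 → 415; Band 2 − 60 → 725; Band 3 + 200 → 1462; Band 4 − 220 → 2081; Band 5 + 310 → 3586; Band 6 + 220 → 6960
Population now: 0–14=415, 15–29=725, 30–44=1462, 45–59=2081, 60–74=3586, 75–89=6960
Scenario B total after 3 periods: 15229
Difference B − A = 15229 − 14413 = 816

816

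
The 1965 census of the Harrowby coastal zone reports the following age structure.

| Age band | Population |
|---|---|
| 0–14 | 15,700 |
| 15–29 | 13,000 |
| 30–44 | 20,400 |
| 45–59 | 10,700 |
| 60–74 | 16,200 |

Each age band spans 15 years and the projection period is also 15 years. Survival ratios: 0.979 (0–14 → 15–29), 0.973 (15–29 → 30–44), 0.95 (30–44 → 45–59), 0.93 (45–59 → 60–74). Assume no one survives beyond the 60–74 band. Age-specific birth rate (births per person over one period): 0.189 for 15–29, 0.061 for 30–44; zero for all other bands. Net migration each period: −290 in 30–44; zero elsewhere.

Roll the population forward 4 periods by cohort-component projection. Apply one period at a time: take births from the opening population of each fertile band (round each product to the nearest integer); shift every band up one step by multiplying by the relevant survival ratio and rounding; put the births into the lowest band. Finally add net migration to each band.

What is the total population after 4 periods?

[period 1]
Births: 13000 * 0.189 = 2457 ; 20400 * 0.061 = 1244 → total 3701
15–29: 15700 * 0.979 = 15370
30–44: 13000 * 0.973 = 12649
45–59: 20400 * 0.95 = 19380
60–74: 10700 * 0.93 = 9951
Net migration: 30–44 − 290 → 12359
→ [3701, 15370, 12359, 19380, 9951]
[period 2]
Births: 15370 * 0.189 = 2905 ; 12359 * 0.061 = 754 → total 3659
15–29: 3701 * 0.979 = 3623
30–44: 15370 * 0.973 = 14955
45–59: 12359 * 0.95 = 11741
60–74: 19380 * 0.93 = 18023
Net migration: 30–44 − 290 → 14665
→ [3659, 3623, 14665, 11741, 18023]
[period 3]
Births: 3623 * 0.189 = 685 ; 14665 * 0.061 = 895 → total 1580
15–29: 3659 * 0.979 = 3582
30–44: 3623 * 0.973 = 3525
45–59: 14665 * 0.95 = 13932
60–74: 11741 * 0.93 = 10919
Net migration: 30–44 − 290 → 3235
→ [1580, 3582, 3235, 13932, 10919]
[period 4]
Births: 3582 * 0.189 = 677 ; 3235 * 0.061 = 197 → total 874
15–29: 1580 * 0.979 = 1547
30–44: 3582 * 0.973 = 3485
45–59: 3235 * 0.95 = 3073
60–74: 13932 * 0.93 = 12957
Net migration: 30–44 − 290 → 3195
→ [874, 1547, 3195, 3073, 12957]
Total after period 4: 874 + 1547 + 3195 + 3073 + 12957 = 21646

21646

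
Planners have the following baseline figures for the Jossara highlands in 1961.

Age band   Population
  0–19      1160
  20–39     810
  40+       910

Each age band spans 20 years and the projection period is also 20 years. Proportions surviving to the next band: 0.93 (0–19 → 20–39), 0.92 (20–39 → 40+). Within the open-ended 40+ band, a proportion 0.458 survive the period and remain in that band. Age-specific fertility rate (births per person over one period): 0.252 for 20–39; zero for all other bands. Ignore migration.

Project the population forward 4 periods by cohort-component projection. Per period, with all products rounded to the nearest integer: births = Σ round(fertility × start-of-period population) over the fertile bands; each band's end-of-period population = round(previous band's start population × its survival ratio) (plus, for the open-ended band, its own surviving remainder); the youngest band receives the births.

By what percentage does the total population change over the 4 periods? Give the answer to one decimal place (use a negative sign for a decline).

Let group 1 be 0–19 through group 3 = 40+.
— Period 1 —
Births: 810 * 0.252 = 204
Group 2: 1160 * 0.93 = 1079
Group 3: 810 * 0.92 + 910 * 0.458 = 745 + 417 = 1162
Population now: 0–19=204, 20–39=1079, 40+=1162
— Period 2 —
Births: 1079 * 0.252 = 272
Group 2: 204 * 0.93 = 190
Group 3: 1079 * 0.92 + 1162 * 0.458 = 993 + 532 = 1525
Population now: 0–19=272, 20–39=190, 40+=1525
— Period 3 —
Births: 190 * 0.252 = 48
Group 2: 272 * 0.93 = 253
Group 3: 190 * 0.92 + 1525 * 0.458 = 175 + 698 = 873
Population now: 0–19=48, 20–39=253, 40+=873
— Period 4 —
Births: 253 * 0.252 = 64
Group 2: 48 * 0.93 = 45
Group 3: 253 * 0.92 + 873 * 0.458 = 233 + 400 = 633
Population now: 0–19=64, 20–39=45, 40+=633
Total: 2880 → 742; change = -2138; percentage change = -74.2%

-74.2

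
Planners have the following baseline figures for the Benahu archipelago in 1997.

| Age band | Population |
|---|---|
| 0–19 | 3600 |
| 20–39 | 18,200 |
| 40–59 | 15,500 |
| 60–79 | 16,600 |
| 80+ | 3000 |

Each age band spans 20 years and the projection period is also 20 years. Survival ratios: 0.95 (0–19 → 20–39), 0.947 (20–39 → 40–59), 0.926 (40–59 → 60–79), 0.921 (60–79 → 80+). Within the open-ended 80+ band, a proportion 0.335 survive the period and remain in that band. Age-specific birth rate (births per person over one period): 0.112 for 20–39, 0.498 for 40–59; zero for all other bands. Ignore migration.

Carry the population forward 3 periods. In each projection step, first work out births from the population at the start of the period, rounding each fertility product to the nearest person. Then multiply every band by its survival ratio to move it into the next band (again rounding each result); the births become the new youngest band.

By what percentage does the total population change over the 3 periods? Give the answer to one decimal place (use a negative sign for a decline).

-22.8

(Bands numbered youngest = 1 to oldest = 5.)
[period 1]
Births: 18200 × 0.112 = 2038, 15500 × 0.498 = 7719 → total 9757
Band 2: 3600 × 0.95 = 3420
Band 3: 18200 × 0.947 = 17235
Band 4: 15500 × 0.926 = 14353
Band 5: 16600 × 0.921 + 3000 × 0.335 = 15289 + 1005 = 16294
Population now: 0–19=9757, 20–39=3420, 40–59=17235, 60–79=14353, 80+=16294
[period 2]
Births: 3420 × 0.112 = 383, 17235 × 0.498 = 8583 → total 8966
Band 2: 9757 × 0.95 = 9269
Band 3: 3420 × 0.947 = 3239
Band 4: 17235 × 0.926 = 15960
Band 5: 14353 × 0.921 + 16294 × 0.335 = 13219 + 5458 = 18677
Population now: 0–19=8966, 20–39=9269, 40–59=3239, 60–79=15960, 80+=18677
[period 3]
Births: 9269 × 0.112 = 1038, 3239 × 0.498 = 1613 → total 2651
Band 2: 8966 × 0.95 = 8518
Band 3: 9269 × 0.947 = 8778
Band 4: 3239 × 0.926 = 2999
Band 5: 15960 × 0.921 + 18677 × 0.335 = 14699 + 6257 = 20956
Population now: 0–19=2651, 20–39=8518, 40–59=8778, 60–79=2999, 80+=20956
Total: 56900 → 43902; change = -12998; percentage change = -22.8%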